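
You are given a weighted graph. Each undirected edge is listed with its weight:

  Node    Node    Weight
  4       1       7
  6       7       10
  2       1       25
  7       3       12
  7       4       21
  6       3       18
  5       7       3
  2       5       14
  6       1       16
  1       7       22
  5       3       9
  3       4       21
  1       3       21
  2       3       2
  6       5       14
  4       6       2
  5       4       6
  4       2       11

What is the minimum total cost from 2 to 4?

Running Dijkstra from 2:
2: 0
3: 2  (via 2)
4: 11  (via 2)
Shortest route: 2 → 4 = 11.

11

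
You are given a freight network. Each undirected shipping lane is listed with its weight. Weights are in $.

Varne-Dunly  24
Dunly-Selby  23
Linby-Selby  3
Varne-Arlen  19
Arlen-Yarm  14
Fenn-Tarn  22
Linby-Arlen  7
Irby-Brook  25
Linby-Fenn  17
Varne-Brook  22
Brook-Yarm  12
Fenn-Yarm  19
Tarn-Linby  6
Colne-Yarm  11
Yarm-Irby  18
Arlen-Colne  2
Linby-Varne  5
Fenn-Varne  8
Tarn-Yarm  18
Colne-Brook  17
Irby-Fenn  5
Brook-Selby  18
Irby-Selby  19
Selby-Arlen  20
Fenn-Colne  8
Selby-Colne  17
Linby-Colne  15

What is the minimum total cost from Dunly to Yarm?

Settle nodes by increasing distance from Dunly:
Dunly: 0
Selby: 23  (via Dunly)
Varne: 24  (via Dunly)
Linby: 26  (via Selby)
Tarn: 32  (via Linby)
Fenn: 32  (via Varne)
Arlen: 33  (via Linby)
Colne: 35  (via Arlen)
Irby: 37  (via Fenn)
Brook: 41  (via Selby)
Yarm: 46  (via Colne)
Shortest route: Dunly–Selby–Linby–Arlen–Colne–Yarm = $46.

$46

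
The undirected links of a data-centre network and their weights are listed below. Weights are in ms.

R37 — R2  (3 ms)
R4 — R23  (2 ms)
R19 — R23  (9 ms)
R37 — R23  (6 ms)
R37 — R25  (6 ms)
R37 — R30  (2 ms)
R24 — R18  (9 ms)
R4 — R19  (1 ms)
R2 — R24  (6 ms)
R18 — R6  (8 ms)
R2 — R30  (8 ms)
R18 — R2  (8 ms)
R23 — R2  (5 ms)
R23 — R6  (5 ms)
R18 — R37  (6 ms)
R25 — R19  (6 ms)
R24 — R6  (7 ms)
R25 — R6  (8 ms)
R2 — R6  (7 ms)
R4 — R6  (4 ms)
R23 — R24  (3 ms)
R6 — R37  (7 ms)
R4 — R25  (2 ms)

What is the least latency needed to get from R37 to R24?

Candidate routes:
R37 - R2 - R24: 3+6 = 9
R37 - R2 - R23 - R24: 3+5+3 = 11
Cheapest is R37 - R2 - R24 at 9 ms.

9 ms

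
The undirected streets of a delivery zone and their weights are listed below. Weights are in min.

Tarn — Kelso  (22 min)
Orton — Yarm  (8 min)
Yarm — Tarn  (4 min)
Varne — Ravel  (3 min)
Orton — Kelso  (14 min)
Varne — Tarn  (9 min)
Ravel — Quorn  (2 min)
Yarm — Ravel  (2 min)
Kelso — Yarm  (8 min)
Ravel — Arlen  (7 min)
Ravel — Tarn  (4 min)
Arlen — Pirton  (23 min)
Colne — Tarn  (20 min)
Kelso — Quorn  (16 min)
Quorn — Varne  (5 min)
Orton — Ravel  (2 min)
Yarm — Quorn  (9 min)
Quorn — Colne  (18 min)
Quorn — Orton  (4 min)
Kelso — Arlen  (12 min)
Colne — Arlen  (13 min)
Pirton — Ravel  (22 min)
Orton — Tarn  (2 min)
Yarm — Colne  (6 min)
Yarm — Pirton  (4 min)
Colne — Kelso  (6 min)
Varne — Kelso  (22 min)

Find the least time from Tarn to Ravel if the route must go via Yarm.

6 min

Best Tarn to Yarm: Tarn–Yarm costing 4
Shortest Yarm→Ravel: Yarm–Ravel = 2
Total via Yarm: 4 + 2 = 6 min.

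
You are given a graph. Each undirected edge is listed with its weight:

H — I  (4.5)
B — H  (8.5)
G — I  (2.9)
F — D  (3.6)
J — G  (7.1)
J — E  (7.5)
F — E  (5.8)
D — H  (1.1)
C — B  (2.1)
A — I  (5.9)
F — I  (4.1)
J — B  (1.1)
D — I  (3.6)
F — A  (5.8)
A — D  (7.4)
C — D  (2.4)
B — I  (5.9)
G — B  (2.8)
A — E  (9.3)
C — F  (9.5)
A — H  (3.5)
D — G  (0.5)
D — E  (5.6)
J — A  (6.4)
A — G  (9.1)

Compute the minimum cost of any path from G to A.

5.1

Settle nodes by increasing distance from G:
G: 0
D: 0.5  (via G)
H: 1.6  (via D)
B: 2.8  (via G)
C: 2.9  (via D)
I: 2.9  (via G)
J: 3.9  (via B)
F: 4.1  (via D)
A: 5.1  (via H)
Shortest route: G → D → H → A = 5.1.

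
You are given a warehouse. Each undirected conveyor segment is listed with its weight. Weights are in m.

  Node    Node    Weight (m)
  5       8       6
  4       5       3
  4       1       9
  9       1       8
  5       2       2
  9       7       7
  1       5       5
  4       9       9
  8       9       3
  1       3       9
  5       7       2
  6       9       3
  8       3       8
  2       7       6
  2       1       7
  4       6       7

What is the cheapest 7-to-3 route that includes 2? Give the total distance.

Shortest 7→2: 7–5–2 = 4
Shortest 2→3: 2–1–3 = 16
Total via 2: 4 + 16 = 20 m.

20 m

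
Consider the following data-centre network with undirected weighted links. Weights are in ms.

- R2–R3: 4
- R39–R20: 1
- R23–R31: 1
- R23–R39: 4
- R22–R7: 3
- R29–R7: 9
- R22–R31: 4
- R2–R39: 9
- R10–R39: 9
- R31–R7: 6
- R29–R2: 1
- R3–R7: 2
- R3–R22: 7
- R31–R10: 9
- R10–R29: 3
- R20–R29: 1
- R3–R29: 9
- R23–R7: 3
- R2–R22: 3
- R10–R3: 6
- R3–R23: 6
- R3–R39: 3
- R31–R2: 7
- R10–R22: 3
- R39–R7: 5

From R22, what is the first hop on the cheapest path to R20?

Enumerating some paths:
R22 → R7 → R39 → R20: 3+5+1 = 9
R22 → R10 → R29 → R20: 3+3+1 = 7
R22 → R2 → R29 → R20: 3+1+1 = 5
R22 → R7 → R3 → R39 → R20: 3+2+3+1 = 9
The minimum is 5 ms via R22 → R2 → R29 → R20.
So from R22 the first move is to R2.

R2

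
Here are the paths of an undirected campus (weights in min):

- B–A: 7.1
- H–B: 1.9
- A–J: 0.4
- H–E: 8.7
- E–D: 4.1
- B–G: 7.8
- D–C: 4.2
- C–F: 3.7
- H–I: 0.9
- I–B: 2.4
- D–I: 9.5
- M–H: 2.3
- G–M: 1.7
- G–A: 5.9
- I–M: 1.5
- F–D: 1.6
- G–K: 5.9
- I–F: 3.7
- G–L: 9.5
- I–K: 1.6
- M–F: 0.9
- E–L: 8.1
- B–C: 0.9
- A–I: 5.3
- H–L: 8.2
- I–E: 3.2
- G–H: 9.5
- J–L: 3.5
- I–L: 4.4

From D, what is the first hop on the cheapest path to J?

F

Candidate routes:
D–F–M–I–A–J: 1.6+0.9+1.5+5.3+0.4 = 9.7
D–F–M–G–A–J: 1.6+0.9+1.7+5.9+0.4 = 10.5
Cheapest is D–F–M–I–A–J at 9.7 min.
So from D the first move is to F.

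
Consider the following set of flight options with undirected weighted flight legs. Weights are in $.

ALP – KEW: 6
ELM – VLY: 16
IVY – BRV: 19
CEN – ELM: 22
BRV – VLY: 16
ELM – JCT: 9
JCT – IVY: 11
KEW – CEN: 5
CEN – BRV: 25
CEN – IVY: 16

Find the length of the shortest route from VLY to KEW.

Running Dijkstra from VLY:
VLY: 0
ELM: 16  (via VLY)
BRV: 16  (via VLY)
JCT: 25  (via ELM)
IVY: 35  (via BRV)
CEN: 38  (via ELM)
KEW: 43  (via CEN)
Shortest route: VLY → ELM → CEN → KEW = $43.

$43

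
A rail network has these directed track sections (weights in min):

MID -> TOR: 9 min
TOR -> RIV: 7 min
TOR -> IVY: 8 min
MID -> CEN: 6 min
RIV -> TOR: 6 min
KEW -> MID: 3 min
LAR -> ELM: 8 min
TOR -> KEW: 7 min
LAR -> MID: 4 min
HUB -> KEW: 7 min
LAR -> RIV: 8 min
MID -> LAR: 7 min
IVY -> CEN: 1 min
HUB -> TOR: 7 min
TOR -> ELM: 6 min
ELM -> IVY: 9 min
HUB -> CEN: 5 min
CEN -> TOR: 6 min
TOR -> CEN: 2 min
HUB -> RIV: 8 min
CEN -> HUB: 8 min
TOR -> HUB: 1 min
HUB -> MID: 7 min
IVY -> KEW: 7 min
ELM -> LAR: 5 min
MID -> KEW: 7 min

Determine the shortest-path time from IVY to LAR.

17 min

Compare a few routes:
IVY - CEN - TOR - ELM - LAR: 1+6+6+5 = 18
IVY - KEW - MID - LAR: 7+3+7 = 17
The minimum is 17 min via IVY - KEW - MID - LAR.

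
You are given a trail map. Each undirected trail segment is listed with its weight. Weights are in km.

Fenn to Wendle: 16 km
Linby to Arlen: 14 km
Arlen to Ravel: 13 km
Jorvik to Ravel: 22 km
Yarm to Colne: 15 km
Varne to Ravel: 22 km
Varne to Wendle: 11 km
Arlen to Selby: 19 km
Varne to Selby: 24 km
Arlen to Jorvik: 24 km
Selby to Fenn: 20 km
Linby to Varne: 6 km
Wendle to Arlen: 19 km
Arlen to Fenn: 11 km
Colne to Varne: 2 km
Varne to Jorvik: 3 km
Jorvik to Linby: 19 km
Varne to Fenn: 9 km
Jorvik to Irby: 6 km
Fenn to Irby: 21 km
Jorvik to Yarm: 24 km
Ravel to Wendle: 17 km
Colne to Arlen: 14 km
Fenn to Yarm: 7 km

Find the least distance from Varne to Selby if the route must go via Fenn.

29 km

Shortest Varne→Fenn: Varne → Fenn = 9
Best Fenn to Selby: Fenn → Selby costing 20
Total via Fenn: 9 + 20 = 29 km.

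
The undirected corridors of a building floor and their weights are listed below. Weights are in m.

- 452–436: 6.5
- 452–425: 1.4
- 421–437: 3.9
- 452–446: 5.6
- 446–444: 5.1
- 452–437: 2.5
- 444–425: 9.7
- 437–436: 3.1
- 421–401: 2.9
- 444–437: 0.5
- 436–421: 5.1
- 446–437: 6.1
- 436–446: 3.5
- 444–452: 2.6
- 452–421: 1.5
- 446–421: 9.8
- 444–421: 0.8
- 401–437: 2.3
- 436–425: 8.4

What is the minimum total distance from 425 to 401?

Settle nodes by increasing distance from 425:
425: 0
452: 1.4  (via 425)
421: 2.9  (via 452)
444: 3.7  (via 421)
437: 3.9  (via 452)
401: 5.8  (via 421)
Shortest route: 425 → 452 → 421 → 401 = 5.8 m.

5.8 m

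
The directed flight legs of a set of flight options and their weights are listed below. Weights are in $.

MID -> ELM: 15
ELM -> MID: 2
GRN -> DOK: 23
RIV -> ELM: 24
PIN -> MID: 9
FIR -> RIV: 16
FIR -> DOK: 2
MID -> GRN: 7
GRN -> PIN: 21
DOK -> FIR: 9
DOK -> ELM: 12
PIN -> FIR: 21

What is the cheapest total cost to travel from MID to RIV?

Candidate routes:
MID–GRN–PIN–FIR–RIV: 7+21+21+16 = 65
MID–GRN–DOK–FIR–RIV: 7+23+9+16 = 55
The minimum is $55 via MID–GRN–DOK–FIR–RIV.

$55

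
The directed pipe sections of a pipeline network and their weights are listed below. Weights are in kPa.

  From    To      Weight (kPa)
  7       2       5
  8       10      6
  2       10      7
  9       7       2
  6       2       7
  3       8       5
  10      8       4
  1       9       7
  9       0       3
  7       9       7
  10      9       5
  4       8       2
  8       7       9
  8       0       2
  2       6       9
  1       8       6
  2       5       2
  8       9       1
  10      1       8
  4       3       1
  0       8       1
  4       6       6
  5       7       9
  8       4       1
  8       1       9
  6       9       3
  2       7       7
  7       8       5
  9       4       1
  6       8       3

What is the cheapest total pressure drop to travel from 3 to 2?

Settle nodes by increasing distance from 3:
3: 0
8: 5  (via 3)
4: 6  (via 8)
9: 6  (via 8)
0: 7  (via 8)
7: 8  (via 9)
10: 11  (via 8)
6: 12  (via 4)
2: 13  (via 7)
Shortest route: 3 → 8 → 9 → 7 → 2 = 13 kPa.

13 kPa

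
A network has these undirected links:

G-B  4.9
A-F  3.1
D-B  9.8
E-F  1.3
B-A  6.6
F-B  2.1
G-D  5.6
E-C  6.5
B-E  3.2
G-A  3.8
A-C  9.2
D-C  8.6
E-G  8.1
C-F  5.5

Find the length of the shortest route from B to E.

3.2

Shortest distances from B:
B: 0
F: 2.1  (via B)
E: 3.2  (via B)
Shortest route: B–E = 3.2.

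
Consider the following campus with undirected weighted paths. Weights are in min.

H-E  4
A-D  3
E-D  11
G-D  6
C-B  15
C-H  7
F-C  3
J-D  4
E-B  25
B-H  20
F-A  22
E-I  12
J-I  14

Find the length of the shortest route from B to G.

41 min

Shortest distances from B:
B: 0
C: 15  (via B)
F: 18  (via C)
H: 20  (via B)
E: 24  (via H)
D: 35  (via E)
I: 36  (via E)
A: 38  (via D)
J: 39  (via D)
G: 41  (via D)
Shortest route: B → H → E → D → G = 41 min.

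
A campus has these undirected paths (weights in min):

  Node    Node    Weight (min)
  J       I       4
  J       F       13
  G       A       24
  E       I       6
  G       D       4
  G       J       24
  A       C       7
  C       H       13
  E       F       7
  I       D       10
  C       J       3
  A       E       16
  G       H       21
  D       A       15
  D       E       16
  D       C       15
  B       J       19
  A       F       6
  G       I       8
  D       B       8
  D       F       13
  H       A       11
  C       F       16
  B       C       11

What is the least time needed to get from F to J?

13 min

Shortest distances from F:
F: 0
A: 6  (via F)
E: 7  (via F)
C: 13  (via A)
D: 13  (via F)
I: 13  (via E)
J: 13  (via F)
Shortest route: F–J = 13 min.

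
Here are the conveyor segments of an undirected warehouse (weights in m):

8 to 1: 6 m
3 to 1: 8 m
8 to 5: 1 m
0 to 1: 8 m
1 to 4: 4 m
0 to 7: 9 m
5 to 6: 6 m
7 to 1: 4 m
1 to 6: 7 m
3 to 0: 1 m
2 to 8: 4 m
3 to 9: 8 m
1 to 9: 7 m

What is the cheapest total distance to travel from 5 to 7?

11 m

Running Dijkstra from 5:
5: 0
8: 1  (via 5)
2: 5  (via 8)
6: 6  (via 5)
1: 7  (via 8)
4: 11  (via 1)
7: 11  (via 1)
Shortest route: 5–8–1–7 = 11 m.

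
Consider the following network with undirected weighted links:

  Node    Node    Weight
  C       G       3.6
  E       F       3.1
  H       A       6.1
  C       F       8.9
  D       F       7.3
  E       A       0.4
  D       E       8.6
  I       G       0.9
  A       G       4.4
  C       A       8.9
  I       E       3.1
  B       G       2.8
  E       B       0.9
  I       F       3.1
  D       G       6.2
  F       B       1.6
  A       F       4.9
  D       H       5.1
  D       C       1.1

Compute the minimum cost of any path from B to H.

Shortest distances from B:
B: 0
E: 0.9  (via B)
A: 1.3  (via E)
F: 1.6  (via B)
G: 2.8  (via B)
I: 3.7  (via G)
C: 6.4  (via G)
H: 7.4  (via A)
Shortest route: B → E → A → H = 7.4.

7.4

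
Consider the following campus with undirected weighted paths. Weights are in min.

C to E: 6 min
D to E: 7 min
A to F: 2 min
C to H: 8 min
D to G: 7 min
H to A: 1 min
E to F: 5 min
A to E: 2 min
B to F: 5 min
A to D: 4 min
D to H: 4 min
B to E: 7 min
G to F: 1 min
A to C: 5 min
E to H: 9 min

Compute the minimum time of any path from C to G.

8 min

Settle nodes by increasing distance from C:
C: 0
A: 5  (via C)
E: 6  (via C)
H: 6  (via A)
F: 7  (via A)
G: 8  (via F)
Shortest route: C → A → F → G = 8 min.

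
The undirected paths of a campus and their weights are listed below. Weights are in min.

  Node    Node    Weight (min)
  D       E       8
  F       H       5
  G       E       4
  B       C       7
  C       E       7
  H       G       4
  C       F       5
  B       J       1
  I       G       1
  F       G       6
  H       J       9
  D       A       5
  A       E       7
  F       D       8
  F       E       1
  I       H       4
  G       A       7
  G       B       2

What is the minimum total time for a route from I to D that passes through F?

Best I to F: I–G–E–F costing 6
Shortest F→D: F–D = 8
Total via F: 6 + 8 = 14 min.

14 min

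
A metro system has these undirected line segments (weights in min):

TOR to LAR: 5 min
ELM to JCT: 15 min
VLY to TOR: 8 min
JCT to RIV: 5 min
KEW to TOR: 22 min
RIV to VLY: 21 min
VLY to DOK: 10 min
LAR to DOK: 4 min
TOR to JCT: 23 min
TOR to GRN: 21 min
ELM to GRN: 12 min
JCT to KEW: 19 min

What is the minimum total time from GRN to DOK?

30 min

Enumerating some paths:
GRN - TOR - LAR - DOK: 21+5+4 = 30
GRN - TOR - VLY - DOK: 21+8+10 = 39
The minimum is 30 min via GRN - TOR - LAR - DOK.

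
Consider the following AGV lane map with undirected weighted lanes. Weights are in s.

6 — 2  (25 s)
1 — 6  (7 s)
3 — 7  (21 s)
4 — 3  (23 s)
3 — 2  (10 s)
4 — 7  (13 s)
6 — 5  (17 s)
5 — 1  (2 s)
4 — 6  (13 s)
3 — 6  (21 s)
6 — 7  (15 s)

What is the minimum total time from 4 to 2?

33 s

Compare a few routes:
4 - 3 - 2: 23+10 = 33
4 - 6 - 3 - 2: 13+21+10 = 44
4 - 7 - 3 - 2: 13+21+10 = 44
4 - 6 - 2: 13+25 = 38
The minimum is 33 s via 4 - 3 - 2.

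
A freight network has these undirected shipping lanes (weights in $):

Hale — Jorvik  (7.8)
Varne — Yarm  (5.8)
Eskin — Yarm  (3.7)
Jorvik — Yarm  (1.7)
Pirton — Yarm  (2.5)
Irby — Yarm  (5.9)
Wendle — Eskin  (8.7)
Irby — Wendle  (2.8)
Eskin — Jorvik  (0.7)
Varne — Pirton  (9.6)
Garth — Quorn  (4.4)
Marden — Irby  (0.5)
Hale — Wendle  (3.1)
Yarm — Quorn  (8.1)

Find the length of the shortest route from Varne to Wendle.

Shortest distances from Varne:
Varne: 0
Yarm: 5.8  (via Varne)
Jorvik: 7.5  (via Yarm)
Eskin: 8.2  (via Jorvik)
Pirton: 8.3  (via Yarm)
Irby: 11.7  (via Yarm)
Marden: 12.2  (via Irby)
Quorn: 13.9  (via Yarm)
Wendle: 14.5  (via Irby)
Shortest route: Varne–Yarm–Irby–Wendle = $14.5.

$14.5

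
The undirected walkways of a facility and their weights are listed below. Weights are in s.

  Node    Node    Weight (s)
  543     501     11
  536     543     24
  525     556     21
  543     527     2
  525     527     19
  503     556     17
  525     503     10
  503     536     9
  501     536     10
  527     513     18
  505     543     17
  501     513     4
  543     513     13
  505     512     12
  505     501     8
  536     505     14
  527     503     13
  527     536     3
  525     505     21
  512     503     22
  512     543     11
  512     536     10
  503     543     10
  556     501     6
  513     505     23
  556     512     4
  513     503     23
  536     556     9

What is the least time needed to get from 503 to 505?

23 s

Enumerating some paths:
503–536–505: 9+14 = 23
503–536–501–505: 9+10+8 = 27
503–543–527–536–505: 10+2+3+14 = 29
503–543–505: 10+17 = 27
The minimum is 23 s via 503–536–505.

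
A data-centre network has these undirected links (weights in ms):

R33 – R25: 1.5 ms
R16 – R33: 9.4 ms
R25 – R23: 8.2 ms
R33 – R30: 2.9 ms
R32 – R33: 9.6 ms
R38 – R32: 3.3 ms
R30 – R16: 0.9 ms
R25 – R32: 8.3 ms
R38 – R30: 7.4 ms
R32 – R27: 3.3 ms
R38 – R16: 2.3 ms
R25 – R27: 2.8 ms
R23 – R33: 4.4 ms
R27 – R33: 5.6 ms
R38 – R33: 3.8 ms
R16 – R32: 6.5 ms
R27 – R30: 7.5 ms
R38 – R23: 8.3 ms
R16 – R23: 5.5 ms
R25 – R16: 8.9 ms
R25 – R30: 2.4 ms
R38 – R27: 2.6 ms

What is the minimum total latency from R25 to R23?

Shortest distances from R25:
R25: 0
R33: 1.5  (via R25)
R30: 2.4  (via R25)
R27: 2.8  (via R25)
R16: 3.3  (via R30)
R38: 5.3  (via R33)
R23: 5.9  (via R33)
Shortest route: R25–R33–R23 = 5.9 ms.

5.9 ms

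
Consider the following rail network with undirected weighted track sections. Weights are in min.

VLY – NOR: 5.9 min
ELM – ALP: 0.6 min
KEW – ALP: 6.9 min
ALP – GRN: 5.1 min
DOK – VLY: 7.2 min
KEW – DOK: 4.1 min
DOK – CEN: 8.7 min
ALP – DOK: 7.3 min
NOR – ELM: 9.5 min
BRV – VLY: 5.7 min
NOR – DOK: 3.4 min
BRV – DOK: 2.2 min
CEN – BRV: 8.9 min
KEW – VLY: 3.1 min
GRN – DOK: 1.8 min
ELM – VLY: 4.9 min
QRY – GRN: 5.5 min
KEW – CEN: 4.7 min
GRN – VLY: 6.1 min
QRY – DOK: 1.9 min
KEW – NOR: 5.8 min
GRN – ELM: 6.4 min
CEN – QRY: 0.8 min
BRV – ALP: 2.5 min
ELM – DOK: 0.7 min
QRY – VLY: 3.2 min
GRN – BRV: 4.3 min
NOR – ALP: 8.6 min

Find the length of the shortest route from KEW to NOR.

Compare a few routes:
KEW - DOK - NOR: 4.1+3.4 = 7.5
KEW - NOR: 5.8 = 5.8
Cheapest is KEW - NOR at 5.8 min.

5.8 min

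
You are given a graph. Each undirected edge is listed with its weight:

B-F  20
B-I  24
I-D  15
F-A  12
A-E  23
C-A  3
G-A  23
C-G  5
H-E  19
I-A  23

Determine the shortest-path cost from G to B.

40

Candidate routes:
G - A - I - B: 23+23+24 = 70
G - A - F - B: 23+12+20 = 55
G - C - A - I - B: 5+3+23+24 = 55
G - C - A - F - B: 5+3+12+20 = 40
Cheapest is G - C - A - F - B at 40.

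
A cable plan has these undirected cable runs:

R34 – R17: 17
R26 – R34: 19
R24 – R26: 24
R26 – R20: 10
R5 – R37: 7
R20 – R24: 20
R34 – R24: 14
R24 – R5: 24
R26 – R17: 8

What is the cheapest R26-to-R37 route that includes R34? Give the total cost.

Best R26 to R34: R26 → R34 costing 19
Best R34 to R37: R34 → R24 → R5 → R37 costing 45
Total via R34: 19 + 45 = 64.

64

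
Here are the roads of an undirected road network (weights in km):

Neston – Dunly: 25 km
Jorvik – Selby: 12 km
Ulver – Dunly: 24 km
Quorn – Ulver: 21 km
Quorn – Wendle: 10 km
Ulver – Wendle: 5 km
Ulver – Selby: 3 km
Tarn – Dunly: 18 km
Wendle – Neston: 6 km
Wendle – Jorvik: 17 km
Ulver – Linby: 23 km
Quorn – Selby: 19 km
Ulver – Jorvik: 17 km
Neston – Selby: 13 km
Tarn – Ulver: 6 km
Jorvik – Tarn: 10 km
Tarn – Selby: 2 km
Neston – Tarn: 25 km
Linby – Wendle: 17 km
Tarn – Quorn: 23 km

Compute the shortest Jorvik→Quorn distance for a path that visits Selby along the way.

Shortest Jorvik→Selby: Jorvik–Selby = 12
Best Selby to Quorn: Selby–Ulver–Wendle–Quorn costing 18
Total via Selby: 12 + 18 = 30 km.

30 km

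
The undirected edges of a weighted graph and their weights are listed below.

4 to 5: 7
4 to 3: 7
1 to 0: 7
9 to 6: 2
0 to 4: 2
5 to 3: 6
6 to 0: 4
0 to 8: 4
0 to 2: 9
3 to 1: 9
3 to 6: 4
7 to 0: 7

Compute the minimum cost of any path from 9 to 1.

Shortest distances from 9:
9: 0
6: 2  (via 9)
0: 6  (via 6)
3: 6  (via 6)
4: 8  (via 0)
8: 10  (via 0)
5: 12  (via 3)
1: 13  (via 0)
Shortest route: 9 → 6 → 0 → 1 = 13.

13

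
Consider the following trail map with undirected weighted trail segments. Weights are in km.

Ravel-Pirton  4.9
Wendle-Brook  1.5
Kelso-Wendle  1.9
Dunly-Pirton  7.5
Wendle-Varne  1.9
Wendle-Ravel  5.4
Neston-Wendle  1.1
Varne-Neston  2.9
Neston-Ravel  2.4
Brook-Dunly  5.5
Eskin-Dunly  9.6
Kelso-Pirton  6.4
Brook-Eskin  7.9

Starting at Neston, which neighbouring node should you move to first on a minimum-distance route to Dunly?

Wendle

Compare a few routes:
Neston → Wendle → Brook → Dunly: 1.1+1.5+5.5 = 8.1
Neston → Varne → Wendle → Brook → Dunly: 2.9+1.9+1.5+5.5 = 11.8
The minimum is 8.1 km via Neston → Wendle → Brook → Dunly.
So from Neston the first move is to Wendle.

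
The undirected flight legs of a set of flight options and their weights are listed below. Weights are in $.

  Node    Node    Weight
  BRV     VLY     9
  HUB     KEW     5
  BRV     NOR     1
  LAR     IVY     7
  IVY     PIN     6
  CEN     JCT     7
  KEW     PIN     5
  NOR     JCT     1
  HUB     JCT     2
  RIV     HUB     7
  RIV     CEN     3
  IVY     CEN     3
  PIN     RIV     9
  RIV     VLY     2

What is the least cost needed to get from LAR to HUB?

Settle nodes by increasing distance from LAR:
LAR: 0
IVY: 7  (via LAR)
CEN: 10  (via IVY)
RIV: 13  (via CEN)
PIN: 13  (via IVY)
VLY: 15  (via RIV)
JCT: 17  (via CEN)
KEW: 18  (via PIN)
NOR: 18  (via JCT)
BRV: 19  (via NOR)
HUB: 19  (via JCT)
Shortest route: LAR → IVY → CEN → JCT → HUB = $19.

$19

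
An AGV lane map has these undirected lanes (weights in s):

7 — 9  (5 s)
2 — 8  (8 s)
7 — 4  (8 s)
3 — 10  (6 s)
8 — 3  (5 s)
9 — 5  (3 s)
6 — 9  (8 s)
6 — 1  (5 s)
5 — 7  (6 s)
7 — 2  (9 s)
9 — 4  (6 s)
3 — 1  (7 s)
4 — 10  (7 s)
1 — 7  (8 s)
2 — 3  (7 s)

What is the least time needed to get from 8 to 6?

Shortest distances from 8:
8: 0
3: 5  (via 8)
2: 8  (via 8)
10: 11  (via 3)
1: 12  (via 3)
6: 17  (via 1)
Shortest route: 8–3–1–6 = 17 s.

17 s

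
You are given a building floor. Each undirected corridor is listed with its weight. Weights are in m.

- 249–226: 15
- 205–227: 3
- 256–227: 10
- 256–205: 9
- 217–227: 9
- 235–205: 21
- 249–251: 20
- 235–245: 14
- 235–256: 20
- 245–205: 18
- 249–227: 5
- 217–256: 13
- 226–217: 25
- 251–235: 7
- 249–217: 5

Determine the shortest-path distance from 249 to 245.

Shortest distances from 249:
249: 0
227: 5  (via 249)
217: 5  (via 249)
205: 8  (via 227)
226: 15  (via 249)
256: 15  (via 227)
251: 20  (via 249)
245: 26  (via 205)
Shortest route: 249–227–205–245 = 26 m.

26 m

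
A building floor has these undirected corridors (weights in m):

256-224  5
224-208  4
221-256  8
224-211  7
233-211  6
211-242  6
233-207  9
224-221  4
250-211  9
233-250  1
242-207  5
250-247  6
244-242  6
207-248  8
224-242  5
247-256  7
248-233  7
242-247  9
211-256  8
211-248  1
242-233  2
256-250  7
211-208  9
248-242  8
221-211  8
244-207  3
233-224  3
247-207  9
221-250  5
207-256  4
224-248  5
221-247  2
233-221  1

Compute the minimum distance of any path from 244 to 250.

Settle nodes by increasing distance from 244:
244: 0
207: 3  (via 244)
242: 6  (via 244)
256: 7  (via 207)
233: 8  (via 242)
221: 9  (via 233)
250: 9  (via 233)
Shortest route: 244 → 242 → 233 → 250 = 9 m.

9 m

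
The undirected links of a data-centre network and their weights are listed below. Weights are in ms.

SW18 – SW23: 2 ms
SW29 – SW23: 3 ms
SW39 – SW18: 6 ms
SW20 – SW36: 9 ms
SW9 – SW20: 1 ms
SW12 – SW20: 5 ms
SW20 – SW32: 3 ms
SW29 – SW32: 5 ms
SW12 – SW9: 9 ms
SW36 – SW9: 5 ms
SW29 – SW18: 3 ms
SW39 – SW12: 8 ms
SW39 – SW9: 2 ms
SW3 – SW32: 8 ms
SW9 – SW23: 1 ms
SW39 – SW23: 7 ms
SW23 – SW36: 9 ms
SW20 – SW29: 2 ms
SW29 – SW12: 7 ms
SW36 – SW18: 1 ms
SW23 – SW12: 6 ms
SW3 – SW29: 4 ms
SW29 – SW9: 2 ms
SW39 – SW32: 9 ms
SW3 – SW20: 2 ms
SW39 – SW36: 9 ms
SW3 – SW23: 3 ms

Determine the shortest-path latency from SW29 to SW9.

2 ms

Enumerating some paths:
SW29–SW20–SW9: 2+1 = 3
SW29–SW23–SW9: 3+1 = 4
SW29–SW9: 2 = 2
The minimum is 2 ms via SW29–SW9.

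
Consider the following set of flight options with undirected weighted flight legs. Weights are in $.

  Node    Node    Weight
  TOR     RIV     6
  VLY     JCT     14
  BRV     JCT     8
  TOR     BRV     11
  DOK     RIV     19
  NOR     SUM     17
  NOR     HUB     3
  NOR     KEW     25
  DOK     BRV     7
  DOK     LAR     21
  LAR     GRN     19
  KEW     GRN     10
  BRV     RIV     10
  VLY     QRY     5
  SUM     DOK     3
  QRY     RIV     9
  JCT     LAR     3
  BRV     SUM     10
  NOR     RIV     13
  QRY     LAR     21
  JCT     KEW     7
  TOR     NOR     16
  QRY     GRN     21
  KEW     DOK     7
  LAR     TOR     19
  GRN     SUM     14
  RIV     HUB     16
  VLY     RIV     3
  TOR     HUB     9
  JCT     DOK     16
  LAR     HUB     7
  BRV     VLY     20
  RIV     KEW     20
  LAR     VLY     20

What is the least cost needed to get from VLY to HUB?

Shortest distances from VLY:
VLY: 0
RIV: 3  (via VLY)
QRY: 5  (via VLY)
TOR: 9  (via RIV)
BRV: 13  (via RIV)
JCT: 14  (via VLY)
NOR: 16  (via RIV)
LAR: 17  (via JCT)
HUB: 18  (via TOR)
Shortest route: VLY–RIV–TOR–HUB = $18.

$18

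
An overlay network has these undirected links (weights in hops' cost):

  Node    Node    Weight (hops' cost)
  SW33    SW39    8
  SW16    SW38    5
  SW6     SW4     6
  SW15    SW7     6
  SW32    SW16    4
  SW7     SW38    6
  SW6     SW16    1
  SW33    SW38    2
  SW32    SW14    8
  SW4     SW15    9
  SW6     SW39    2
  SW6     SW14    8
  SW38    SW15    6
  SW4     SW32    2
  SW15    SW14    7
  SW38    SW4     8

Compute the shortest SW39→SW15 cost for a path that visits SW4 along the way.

Best SW39 to SW4: SW39 → SW6 → SW4 costing 8
Shortest SW4→SW15: SW4 → SW15 = 9
Total via SW4: 8 + 9 = 17 hops' cost.

17 hops' cost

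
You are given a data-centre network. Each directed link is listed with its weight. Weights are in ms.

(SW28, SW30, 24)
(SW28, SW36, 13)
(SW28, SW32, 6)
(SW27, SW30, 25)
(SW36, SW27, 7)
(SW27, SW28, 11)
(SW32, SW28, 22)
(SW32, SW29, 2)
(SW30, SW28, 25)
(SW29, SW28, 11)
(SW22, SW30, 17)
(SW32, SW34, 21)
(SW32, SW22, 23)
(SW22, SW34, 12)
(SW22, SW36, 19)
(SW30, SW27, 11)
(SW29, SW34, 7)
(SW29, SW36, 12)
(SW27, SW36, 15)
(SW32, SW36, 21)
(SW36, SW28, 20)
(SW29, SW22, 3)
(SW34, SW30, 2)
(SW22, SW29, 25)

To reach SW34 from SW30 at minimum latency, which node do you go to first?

Compare a few routes:
SW30 → SW27 → SW28 → SW32 → SW29 → SW34: 11+11+6+2+7 = 37
SW30 → SW28 → SW32 → SW29 → SW34: 25+6+2+7 = 40
The minimum is 37 ms via SW30 → SW27 → SW28 → SW32 → SW29 → SW34.
So from SW30 the first move is to SW27.

SW27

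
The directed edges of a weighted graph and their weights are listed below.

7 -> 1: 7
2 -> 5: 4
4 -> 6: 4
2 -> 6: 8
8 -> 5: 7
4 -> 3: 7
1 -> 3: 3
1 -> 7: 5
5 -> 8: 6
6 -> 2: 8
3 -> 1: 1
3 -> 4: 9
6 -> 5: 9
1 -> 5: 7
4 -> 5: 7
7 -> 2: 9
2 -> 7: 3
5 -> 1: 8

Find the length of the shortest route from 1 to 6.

16

Settle nodes by increasing distance from 1:
1: 0
3: 3  (via 1)
7: 5  (via 1)
5: 7  (via 1)
4: 12  (via 3)
8: 13  (via 5)
2: 14  (via 7)
6: 16  (via 4)
Shortest route: 1 → 3 → 4 → 6 = 16.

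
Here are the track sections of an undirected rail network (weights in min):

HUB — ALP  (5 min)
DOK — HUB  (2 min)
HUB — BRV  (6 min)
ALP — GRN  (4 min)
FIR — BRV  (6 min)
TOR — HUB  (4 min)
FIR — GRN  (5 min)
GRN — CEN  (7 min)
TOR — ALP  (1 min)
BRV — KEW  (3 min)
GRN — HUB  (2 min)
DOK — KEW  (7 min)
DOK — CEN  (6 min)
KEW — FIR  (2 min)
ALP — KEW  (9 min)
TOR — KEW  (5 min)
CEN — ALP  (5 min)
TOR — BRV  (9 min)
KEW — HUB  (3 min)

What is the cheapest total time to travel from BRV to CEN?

Settle nodes by increasing distance from BRV:
BRV: 0
KEW: 3  (via BRV)
FIR: 5  (via KEW)
HUB: 6  (via BRV)
GRN: 8  (via HUB)
TOR: 8  (via KEW)
DOK: 8  (via HUB)
ALP: 9  (via TOR)
CEN: 14  (via DOK)
Shortest route: BRV–HUB–DOK–CEN = 14 min.

14 min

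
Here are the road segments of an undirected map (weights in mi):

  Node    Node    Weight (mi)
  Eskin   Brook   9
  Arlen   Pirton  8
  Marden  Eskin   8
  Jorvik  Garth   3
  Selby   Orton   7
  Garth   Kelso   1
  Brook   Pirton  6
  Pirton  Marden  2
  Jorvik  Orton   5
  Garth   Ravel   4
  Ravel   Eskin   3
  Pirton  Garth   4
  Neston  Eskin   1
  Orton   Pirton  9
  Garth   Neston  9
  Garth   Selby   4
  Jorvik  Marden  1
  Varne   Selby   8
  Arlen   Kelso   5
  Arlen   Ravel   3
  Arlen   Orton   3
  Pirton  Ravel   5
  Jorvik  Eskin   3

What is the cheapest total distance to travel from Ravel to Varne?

Running Dijkstra from Ravel:
Ravel: 0
Arlen: 3  (via Ravel)
Eskin: 3  (via Ravel)
Neston: 4  (via Eskin)
Garth: 4  (via Ravel)
Pirton: 5  (via Ravel)
Kelso: 5  (via Garth)
Orton: 6  (via Arlen)
Jorvik: 6  (via Eskin)
Marden: 7  (via Pirton)
Selby: 8  (via Garth)
Brook: 11  (via Pirton)
Varne: 16  (via Selby)
Shortest route: Ravel–Garth–Selby–Varne = 16 mi.

16 mi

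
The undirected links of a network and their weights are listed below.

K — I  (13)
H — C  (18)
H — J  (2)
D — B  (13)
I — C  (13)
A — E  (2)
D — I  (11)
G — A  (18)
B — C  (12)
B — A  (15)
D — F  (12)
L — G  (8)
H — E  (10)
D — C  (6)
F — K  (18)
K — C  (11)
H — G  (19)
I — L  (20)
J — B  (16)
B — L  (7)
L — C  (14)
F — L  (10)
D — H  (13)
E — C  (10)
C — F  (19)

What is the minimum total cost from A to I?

Settle nodes by increasing distance from A:
A: 0
E: 2  (via A)
C: 12  (via E)
H: 12  (via E)
J: 14  (via H)
B: 15  (via A)
D: 18  (via C)
G: 18  (via A)
L: 22  (via B)
K: 23  (via C)
I: 25  (via C)
Shortest route: A → E → C → I = 25.

25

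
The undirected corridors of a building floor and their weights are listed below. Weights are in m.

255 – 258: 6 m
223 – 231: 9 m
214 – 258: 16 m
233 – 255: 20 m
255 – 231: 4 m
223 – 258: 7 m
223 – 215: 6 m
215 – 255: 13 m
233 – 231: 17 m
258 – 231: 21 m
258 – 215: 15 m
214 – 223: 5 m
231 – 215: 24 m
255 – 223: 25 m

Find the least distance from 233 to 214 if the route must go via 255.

Best 233 to 255: 233–255 costing 20
Best 255 to 214: 255–231–223–214 costing 18
Total via 255: 20 + 18 = 38 m.

38 m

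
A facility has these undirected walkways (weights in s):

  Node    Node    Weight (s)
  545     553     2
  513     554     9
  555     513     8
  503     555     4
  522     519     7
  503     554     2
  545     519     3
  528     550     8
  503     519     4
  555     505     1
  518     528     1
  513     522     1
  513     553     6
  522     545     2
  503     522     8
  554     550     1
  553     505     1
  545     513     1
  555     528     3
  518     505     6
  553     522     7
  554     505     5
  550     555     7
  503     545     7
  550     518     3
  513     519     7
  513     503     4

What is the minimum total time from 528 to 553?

5 s

Enumerating some paths:
528–518–505–553: 1+6+1 = 8
528–555–505–553: 3+1+1 = 5
Cheapest is 528–555–505–553 at 5 s.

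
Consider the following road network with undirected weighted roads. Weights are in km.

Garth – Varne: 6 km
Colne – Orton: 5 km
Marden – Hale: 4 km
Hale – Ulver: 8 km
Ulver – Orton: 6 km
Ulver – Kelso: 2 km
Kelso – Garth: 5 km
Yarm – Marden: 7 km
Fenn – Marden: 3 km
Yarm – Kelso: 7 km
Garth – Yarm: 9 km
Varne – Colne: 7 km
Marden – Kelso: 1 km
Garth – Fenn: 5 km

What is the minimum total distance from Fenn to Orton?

12 km

Shortest distances from Fenn:
Fenn: 0
Marden: 3  (via Fenn)
Kelso: 4  (via Marden)
Garth: 5  (via Fenn)
Ulver: 6  (via Kelso)
Hale: 7  (via Marden)
Yarm: 10  (via Marden)
Varne: 11  (via Garth)
Orton: 12  (via Ulver)
Shortest route: Fenn → Marden → Kelso → Ulver → Orton = 12 km.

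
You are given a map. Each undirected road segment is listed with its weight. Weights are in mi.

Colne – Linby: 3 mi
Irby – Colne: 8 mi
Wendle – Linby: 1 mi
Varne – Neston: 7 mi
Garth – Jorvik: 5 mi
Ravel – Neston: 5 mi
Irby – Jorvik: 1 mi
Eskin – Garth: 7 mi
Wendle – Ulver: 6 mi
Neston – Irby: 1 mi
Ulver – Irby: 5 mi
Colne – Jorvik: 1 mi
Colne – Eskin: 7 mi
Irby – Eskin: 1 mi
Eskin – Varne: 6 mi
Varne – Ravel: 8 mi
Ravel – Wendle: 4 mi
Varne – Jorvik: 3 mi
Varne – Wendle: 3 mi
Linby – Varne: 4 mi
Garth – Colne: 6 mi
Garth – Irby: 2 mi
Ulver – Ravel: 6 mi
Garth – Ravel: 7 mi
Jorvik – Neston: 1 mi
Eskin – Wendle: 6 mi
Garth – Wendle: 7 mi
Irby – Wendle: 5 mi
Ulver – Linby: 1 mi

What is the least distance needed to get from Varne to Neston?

Running Dijkstra from Varne:
Varne: 0
Wendle: 3  (via Varne)
Jorvik: 3  (via Varne)
Irby: 4  (via Jorvik)
Neston: 4  (via Jorvik)
Shortest route: Varne–Jorvik–Neston = 4 mi.

4 mi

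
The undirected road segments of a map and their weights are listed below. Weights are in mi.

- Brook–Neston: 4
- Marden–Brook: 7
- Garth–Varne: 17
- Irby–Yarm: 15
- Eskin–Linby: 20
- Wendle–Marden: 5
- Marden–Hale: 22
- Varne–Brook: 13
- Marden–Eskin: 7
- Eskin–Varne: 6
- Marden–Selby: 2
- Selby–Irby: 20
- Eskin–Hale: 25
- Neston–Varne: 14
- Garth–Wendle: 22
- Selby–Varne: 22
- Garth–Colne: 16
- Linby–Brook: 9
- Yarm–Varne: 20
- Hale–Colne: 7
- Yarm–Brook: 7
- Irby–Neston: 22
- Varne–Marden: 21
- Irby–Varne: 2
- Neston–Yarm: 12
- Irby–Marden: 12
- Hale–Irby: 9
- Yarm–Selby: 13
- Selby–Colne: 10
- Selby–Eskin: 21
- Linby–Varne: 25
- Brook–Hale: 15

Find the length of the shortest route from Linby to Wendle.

21 mi

Compare a few routes:
Linby - Brook - Marden - Wendle: 9+7+5 = 21
Linby - Eskin - Marden - Wendle: 20+7+5 = 32
Linby - Brook - Yarm - Selby - Marden - Wendle: 9+7+13+2+5 = 36
Cheapest is Linby - Brook - Marden - Wendle at 21 mi.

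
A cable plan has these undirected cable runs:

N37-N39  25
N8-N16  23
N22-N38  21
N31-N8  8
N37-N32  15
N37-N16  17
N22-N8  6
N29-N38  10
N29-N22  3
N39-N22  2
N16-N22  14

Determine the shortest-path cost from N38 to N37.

Settle nodes by increasing distance from N38:
N38: 0
N29: 10  (via N38)
N22: 13  (via N29)
N39: 15  (via N22)
N8: 19  (via N22)
N16: 27  (via N22)
N31: 27  (via N8)
N37: 40  (via N39)
Shortest route: N38–N29–N22–N39–N37 = 40.

40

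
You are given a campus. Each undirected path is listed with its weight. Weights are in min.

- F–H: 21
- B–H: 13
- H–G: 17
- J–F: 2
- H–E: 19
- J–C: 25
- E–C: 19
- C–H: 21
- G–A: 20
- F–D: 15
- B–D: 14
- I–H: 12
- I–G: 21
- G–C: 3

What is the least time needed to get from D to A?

64 min

Compare a few routes:
D–B–H–C–G–A: 14+13+21+3+20 = 71
D–B–H–G–A: 14+13+17+20 = 64
D–F–J–C–G–A: 15+2+25+3+20 = 65
D–F–H–G–A: 15+21+17+20 = 73
Cheapest is D–B–H–G–A at 64 min.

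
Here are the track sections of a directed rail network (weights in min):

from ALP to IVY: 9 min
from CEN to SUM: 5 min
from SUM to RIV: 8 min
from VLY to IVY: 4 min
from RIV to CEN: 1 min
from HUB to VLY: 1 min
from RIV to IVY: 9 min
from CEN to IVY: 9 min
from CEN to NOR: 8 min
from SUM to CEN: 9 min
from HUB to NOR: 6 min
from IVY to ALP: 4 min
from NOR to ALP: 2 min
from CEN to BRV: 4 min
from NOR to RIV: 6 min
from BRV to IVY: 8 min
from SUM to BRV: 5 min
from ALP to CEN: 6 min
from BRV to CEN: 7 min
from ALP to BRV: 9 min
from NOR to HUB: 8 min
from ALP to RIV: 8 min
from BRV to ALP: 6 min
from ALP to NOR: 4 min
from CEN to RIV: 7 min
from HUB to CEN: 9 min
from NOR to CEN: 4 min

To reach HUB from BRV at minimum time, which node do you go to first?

Candidate routes:
BRV–ALP–NOR–HUB: 6+4+8 = 18
BRV–CEN–NOR–HUB: 7+8+8 = 23
Cheapest is BRV–ALP–NOR–HUB at 18 min.
So from BRV the first move is to ALP.

ALP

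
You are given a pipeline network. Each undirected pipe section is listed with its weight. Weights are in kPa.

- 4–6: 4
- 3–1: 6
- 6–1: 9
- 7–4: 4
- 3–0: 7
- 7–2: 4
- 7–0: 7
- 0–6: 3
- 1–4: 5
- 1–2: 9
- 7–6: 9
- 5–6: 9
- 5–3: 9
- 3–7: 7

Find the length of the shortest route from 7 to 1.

Settle nodes by increasing distance from 7:
7: 0
2: 4  (via 7)
4: 4  (via 7)
0: 7  (via 7)
3: 7  (via 7)
6: 8  (via 4)
1: 9  (via 4)
Shortest route: 7–4–1 = 9 kPa.

9 kPa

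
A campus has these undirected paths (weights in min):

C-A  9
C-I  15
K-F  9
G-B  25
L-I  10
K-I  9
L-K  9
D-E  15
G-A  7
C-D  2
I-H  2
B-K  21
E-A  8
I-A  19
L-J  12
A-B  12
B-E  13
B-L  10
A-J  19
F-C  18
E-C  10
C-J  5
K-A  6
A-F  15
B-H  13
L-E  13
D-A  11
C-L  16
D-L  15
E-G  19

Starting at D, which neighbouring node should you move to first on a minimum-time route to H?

C

Enumerating some paths:
D - L - I - H: 15+10+2 = 27
D - C - I - H: 2+15+2 = 19
The minimum is 19 min via D - C - I - H.
So from D the first move is to C.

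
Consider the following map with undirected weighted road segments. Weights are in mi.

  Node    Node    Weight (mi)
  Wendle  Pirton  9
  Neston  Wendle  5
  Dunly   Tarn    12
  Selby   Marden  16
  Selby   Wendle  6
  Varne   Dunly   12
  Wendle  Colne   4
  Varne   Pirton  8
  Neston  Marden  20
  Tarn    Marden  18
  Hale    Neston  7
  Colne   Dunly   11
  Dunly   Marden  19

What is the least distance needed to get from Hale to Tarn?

39 mi

Candidate routes:
Hale → Neston → Wendle → Colne → Dunly → Tarn: 7+5+4+11+12 = 39
Hale → Neston → Marden → Tarn: 7+20+18 = 45
Hale → Neston → Wendle → Selby → Marden → Tarn: 7+5+6+16+18 = 52
Hale → Neston → Wendle → Pirton → Varne → Dunly → Tarn: 7+5+9+8+12+12 = 53
Cheapest is Hale → Neston → Wendle → Colne → Dunly → Tarn at 39 mi.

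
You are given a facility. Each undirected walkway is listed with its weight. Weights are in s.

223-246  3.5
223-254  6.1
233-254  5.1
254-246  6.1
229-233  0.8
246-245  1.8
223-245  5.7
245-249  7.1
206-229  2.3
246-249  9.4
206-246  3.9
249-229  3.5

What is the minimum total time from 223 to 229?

Candidate routes:
223–245–246–206–229: 5.7+1.8+3.9+2.3 = 13.7
223–246–206–229: 3.5+3.9+2.3 = 9.7
223–254–233–229: 6.1+5.1+0.8 = 12
The minimum is 9.7 s via 223–246–206–229.

9.7 s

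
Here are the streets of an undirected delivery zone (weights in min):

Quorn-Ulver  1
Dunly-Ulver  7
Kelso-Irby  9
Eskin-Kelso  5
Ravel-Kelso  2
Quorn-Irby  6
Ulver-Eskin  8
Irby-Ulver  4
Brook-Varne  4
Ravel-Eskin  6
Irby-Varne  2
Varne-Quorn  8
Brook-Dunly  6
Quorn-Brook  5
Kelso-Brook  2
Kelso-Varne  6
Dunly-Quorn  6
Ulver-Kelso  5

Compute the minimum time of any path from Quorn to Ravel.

8 min

Settle nodes by increasing distance from Quorn:
Quorn: 0
Ulver: 1  (via Quorn)
Irby: 5  (via Ulver)
Brook: 5  (via Quorn)
Dunly: 6  (via Quorn)
Kelso: 6  (via Ulver)
Varne: 7  (via Irby)
Ravel: 8  (via Kelso)
Shortest route: Quorn → Ulver → Kelso → Ravel = 8 min.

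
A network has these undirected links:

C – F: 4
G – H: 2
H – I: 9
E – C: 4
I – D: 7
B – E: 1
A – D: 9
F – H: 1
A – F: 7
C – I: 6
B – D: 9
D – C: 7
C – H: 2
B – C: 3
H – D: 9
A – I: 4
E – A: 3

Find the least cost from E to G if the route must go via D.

21

Shortest E→D: E–B–D = 10
Best D to G: D–H–G costing 11
Total via D: 10 + 11 = 21.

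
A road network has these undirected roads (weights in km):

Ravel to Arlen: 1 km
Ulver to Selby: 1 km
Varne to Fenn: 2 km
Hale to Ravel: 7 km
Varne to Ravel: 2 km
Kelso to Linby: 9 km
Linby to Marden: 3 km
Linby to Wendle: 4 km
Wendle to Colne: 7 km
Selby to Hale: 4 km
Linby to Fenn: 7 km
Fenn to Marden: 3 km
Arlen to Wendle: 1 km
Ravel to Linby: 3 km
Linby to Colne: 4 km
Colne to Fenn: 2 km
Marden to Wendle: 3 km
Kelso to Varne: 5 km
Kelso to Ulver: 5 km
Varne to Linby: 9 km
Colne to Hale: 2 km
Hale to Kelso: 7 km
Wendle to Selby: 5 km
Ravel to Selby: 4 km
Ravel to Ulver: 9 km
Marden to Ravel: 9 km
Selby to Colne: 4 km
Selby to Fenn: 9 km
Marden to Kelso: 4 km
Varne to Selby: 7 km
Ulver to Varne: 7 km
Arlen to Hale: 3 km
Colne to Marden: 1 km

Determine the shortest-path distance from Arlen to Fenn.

5 km

Shortest distances from Arlen:
Arlen: 0
Ravel: 1  (via Arlen)
Wendle: 1  (via Arlen)
Hale: 3  (via Arlen)
Varne: 3  (via Ravel)
Marden: 4  (via Wendle)
Linby: 4  (via Ravel)
Selby: 5  (via Ravel)
Colne: 5  (via Hale)
Fenn: 5  (via Varne)
Shortest route: Arlen → Ravel → Varne → Fenn = 5 km.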